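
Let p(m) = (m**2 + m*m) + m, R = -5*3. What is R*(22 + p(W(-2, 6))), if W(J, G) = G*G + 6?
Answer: -53880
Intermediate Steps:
W(J, G) = 6 + G**2 (W(J, G) = G**2 + 6 = 6 + G**2)
R = -15
p(m) = m + 2*m**2 (p(m) = (m**2 + m**2) + m = 2*m**2 + m = m + 2*m**2)
R*(22 + p(W(-2, 6))) = -15*(22 + (6 + 6**2)*(1 + 2*(6 + 6**2))) = -15*(22 + (6 + 36)*(1 + 2*(6 + 36))) = -15*(22 + 42*(1 + 2*42)) = -15*(22 + 42*(1 + 84)) = -15*(22 + 42*85) = -15*(22 + 3570) = -15*3592 = -53880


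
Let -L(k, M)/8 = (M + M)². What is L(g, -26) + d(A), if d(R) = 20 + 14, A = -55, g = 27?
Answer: -21598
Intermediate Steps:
L(k, M) = -32*M² (L(k, M) = -8*(M + M)² = -8*4*M² = -32*M²)
d(R) = 34
L(g, -26) + d(A) = -32*(-26)² + 34 = -32*676 + 34 = -21632 + 34 = -21598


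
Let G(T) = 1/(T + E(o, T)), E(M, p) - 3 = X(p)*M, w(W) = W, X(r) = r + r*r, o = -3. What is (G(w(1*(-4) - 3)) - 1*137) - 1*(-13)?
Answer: -16121/130 ≈ -124.01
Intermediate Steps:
X(r) = r + r²
E(M, p) = 3 + M*p*(1 + p) (E(M, p) = 3 + (p*(1 + p))*M = 3 + M*p*(1 + p))
G(T) = 1/(3 + T - 3*T*(1 + T)) (G(T) = 1/(T + (3 - 3*T*(1 + T))) = 1/(3 + T - 3*T*(1 + T)))
(G(w(1*(-4) - 3)) - 1*137) - 1*(-13) = (1/(3 + (1*(-4) - 3) - 3*(1*(-4) - 3)*(1 + (1*(-4) - 3))) - 1*137) - 1*(-13) = (1/(3 + (-4 - 3) - 3*(-4 - 3)*(1 + (-4 - 3))) - 137) + 13 = (1/(3 - 7 - 3*(-7)*(1 - 7)) - 137) + 13 = (1/(3 - 7 - 3*(-7)*(-6)) - 137) + 13 = (1/(3 - 7 - 126) - 137) + 13 = (1/(-130) - 137) + 13 = (-1/130 - 137) + 13 = -17811/130 + 13 = -16121/130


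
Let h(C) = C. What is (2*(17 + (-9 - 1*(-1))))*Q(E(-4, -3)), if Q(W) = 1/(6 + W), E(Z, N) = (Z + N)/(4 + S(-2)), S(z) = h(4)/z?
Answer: 36/5 ≈ 7.2000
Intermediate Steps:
S(z) = 4/z
E(Z, N) = N/2 + Z/2 (E(Z, N) = (Z + N)/(4 + 4/(-2)) = (N + Z)/(4 + 4*(-1/2)) = (N + Z)/(4 - 2) = (N + Z)/2 = (N + Z)*(1/2) = N/2 + Z/2)
(2*(17 + (-9 - 1*(-1))))*Q(E(-4, -3)) = (2*(17 + (-9 - 1*(-1))))/(6 + ((1/2)*(-3) + (1/2)*(-4))) = (2*(17 + (-9 + 1)))/(6 + (-3/2 - 2)) = (2*(17 - 8))/(6 - 7/2) = (2*9)/(5/2) = 18*(2/5) = 36/5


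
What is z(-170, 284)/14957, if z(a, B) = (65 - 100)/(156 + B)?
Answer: -7/1316216 ≈ -5.3183e-6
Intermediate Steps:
z(a, B) = -35/(156 + B)
z(-170, 284)/14957 = -35/(156 + 284)/14957 = -35/440*(1/14957) = -35*1/440*(1/14957) = -7/88*1/14957 = -7/1316216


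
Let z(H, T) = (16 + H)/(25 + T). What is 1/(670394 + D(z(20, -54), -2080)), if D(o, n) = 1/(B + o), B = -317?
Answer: 9229/6187066197 ≈ 1.4917e-6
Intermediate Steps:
z(H, T) = (16 + H)/(25 + T)
D(o, n) = 1/(-317 + o)
1/(670394 + D(z(20, -54), -2080)) = 1/(670394 + 1/(-317 + (16 + 20)/(25 - 54))) = 1/(670394 + 1/(-317 + 36/(-29))) = 1/(670394 + 1/(-317 - 1/29*36)) = 1/(670394 + 1/(-317 - 36/29)) = 1/(670394 + 1/(-9229/29)) = 1/(670394 - 29/9229) = 1/(6187066197/9229) = 9229/6187066197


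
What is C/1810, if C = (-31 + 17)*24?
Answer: -168/905 ≈ -0.18564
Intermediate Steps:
C = -336 (C = -14*24 = -336)
C/1810 = -336/1810 = -336*1/1810 = -168/905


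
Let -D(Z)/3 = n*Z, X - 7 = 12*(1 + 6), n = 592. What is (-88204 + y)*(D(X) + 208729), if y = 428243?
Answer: 16020257407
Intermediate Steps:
X = 91 (X = 7 + 12*(1 + 6) = 7 + 12*7 = 7 + 84 = 91)
D(Z) = -1776*Z
(-88204 + y)*(D(X) + 208729) = (-88204 + 428243)*(-1776*91 + 208729) = 340039*(-161616 + 208729) = 340039*47113 = 16020257407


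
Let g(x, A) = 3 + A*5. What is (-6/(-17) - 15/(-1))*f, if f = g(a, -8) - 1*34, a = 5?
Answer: -18531/17 ≈ -1090.1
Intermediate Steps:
g(x, A) = 3 + 5*A
f = -71 (f = (3 + 5*(-8)) - 1*34 = (3 - 40) - 34 = -37 - 34 = -71)
(-6/(-17) - 15/(-1))*f = (-6/(-17) - 15/(-1))*(-71) = (-6*(-1/17) - 15*(-1))*(-71) = (6/17 + 15)*(-71) = (261/17)*(-71) = -18531/17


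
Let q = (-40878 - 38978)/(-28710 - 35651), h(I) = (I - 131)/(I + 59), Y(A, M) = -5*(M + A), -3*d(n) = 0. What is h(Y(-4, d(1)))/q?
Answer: -7144071/6308624 ≈ -1.1324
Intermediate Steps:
d(n) = 0 (d(n) = -1/3*0 = 0)
Y(A, M) = -5*A - 5*M (Y(A, M) = -5*(A + M) = -5*A - 5*M)
h(I) = (-131 + I)/(59 + I)
q = 79856/64361 (q = -79856/(-64361) = -79856*(-1/64361) = 79856/64361 ≈ 1.2408)
h(Y(-4, d(1)))/q = ((-131 + (-5*(-4) - 5*0))/(59 + (-5*(-4) - 5*0)))/(79856/64361) = ((-131 + (20 + 0))/(59 + (20 + 0)))*(64361/79856) = ((-131 + 20)/(59 + 20))*(64361/79856) = (-111/79)*(64361/79856) = ((1/79)*(-111))*(64361/79856) = -111/79*64361/79856 = -7144071/6308624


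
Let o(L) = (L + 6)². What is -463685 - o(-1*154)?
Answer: -485589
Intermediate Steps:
o(L) = (6 + L)²
-463685 - o(-1*154) = -463685 - (6 - 1*154)² = -463685 - (6 - 154)² = -463685 - 1*(-148)² = -463685 - 1*21904 = -463685 - 21904 = -485589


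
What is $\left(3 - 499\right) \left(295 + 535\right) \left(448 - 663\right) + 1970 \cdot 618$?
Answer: $89728660$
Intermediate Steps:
$\left(3 - 499\right) \left(295 + 535\right) \left(448 - 663\right) + 1970 \cdot 618 = \left(-496\right) 830 \left(-215\right) + 1217460 = \left(-411680\right) \left(-215\right) + 1217460 = 88511200 + 1217460 = 89728660$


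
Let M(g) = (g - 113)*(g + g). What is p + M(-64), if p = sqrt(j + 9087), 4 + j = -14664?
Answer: 22656 + I*sqrt(5581) ≈ 22656.0 + 74.706*I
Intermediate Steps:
j = -14668 (j = -4 - 14664 = -14668)
p = I*sqrt(5581) (p = sqrt(-14668 + 9087) = sqrt(-5581) = I*sqrt(5581) ≈ 74.706*I)
M(g) = 2*g*(-113 + g) (M(g) = (-113 + g)*(2*g) = 2*g*(-113 + g))
p + M(-64) = I*sqrt(5581) + 2*(-64)*(-113 - 64) = I*sqrt(5581) + 2*(-64)*(-177) = I*sqrt(5581) + 22656 = 22656 + I*sqrt(5581)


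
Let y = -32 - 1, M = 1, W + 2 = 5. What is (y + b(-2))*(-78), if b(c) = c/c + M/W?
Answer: 2470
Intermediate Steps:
W = 3 (W = -2 + 5 = 3)
b(c) = 4/3 (b(c) = c/c + 1/3 = 1 + 1*(1/3) = 1 + 1/3 = 4/3)
y = -33
(y + b(-2))*(-78) = (-33 + 4/3)*(-78) = -95/3*(-78) = 2470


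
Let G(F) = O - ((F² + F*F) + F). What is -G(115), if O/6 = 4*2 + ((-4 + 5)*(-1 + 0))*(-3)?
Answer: 26499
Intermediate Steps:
O = 66 (O = 6*(4*2 + ((-4 + 5)*(-1 + 0))*(-3)) = 6*(8 + (1*(-1))*(-3)) = 6*(8 - 1*(-3)) = 6*(8 + 3) = 6*11 = 66)
G(F) = 66 - F - 2*F² (G(F) = 66 - ((F² + F*F) + F) = 66 - ((F² + F²) + F) = 66 - (2*F² + F) = 66 - (F + 2*F²) = 66 + (-F - 2*F²) = 66 - F - 2*F²)
-G(115) = -(66 - 1*115 - 2*115²) = -(66 - 115 - 2*13225) = -(66 - 115 - 26450) = -1*(-26499) = 26499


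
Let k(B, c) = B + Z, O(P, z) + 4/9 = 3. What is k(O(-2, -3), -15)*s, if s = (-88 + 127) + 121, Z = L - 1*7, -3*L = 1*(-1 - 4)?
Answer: -4000/9 ≈ -444.44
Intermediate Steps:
L = 5/3 (L = -(-1 - 4)/3 = -(-5)/3 = -⅓*(-5) = 5/3 ≈ 1.6667)
O(P, z) = 23/9 (O(P, z) = -4/9 + 3 = 23/9)
Z = -16/3 (Z = 5/3 - 1*7 = 5/3 - 7 = -16/3 ≈ -5.3333)
k(B, c) = -16/3 + B (k(B, c) = B - 16/3 = -16/3 + B)
s = 160 (s = 39 + 121 = 160)
k(O(-2, -3), -15)*s = (-16/3 + 23/9)*160 = -25/9*160 = -4000/9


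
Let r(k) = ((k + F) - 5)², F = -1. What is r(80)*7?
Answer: 38332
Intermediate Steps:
r(k) = (-6 + k)² (r(k) = ((k - 1) - 5)² = ((-1 + k) - 5)² = (-6 + k)²)
r(80)*7 = (-6 + 80)²*7 = 74²*7 = 5476*7 = 38332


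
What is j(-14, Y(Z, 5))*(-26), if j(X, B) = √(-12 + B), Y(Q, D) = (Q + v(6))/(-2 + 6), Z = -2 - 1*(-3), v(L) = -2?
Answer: -91*I ≈ -91.0*I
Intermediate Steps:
Z = 1 (Z = -2 + 3 = 1)
Y(Q, D) = -½ + Q/4 (Y(Q, D) = (Q - 2)/(-2 + 6) = (-2 + Q)/4 = (-2 + Q)*(¼) = -½ + Q/4)
j(-14, Y(Z, 5))*(-26) = √(-12 + (-½ + (¼)*1))*(-26) = √(-12 + (-½ + ¼))*(-26) = √(-12 - ¼)*(-26) = √(-49/4)*(-26) = (7*I/2)*(-26) = -91*I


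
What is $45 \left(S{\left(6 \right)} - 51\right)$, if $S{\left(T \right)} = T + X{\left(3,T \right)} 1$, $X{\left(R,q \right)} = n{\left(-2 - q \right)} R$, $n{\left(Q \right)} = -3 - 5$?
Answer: $-3105$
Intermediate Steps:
$n{\left(Q \right)} = -8$ ($n{\left(Q \right)} = -3 - 5 = -8$)
$X{\left(R,q \right)} = - 8 R$
$S{\left(T \right)} = -24 + T$ ($S{\left(T \right)} = T + \left(-8\right) 3 \cdot 1 = T - 24 = -24 + T$)
$45 \left(S{\left(6 \right)} - 51\right) = 45 \left(\left(-24 + 6\right) - 51\right) = 45 \left(-18 - 51\right) = 45 \left(-69\right) = -3105$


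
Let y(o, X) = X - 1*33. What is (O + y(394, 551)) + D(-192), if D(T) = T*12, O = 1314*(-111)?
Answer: -147640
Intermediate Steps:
y(o, X) = -33 + X (y(o, X) = X - 33 = -33 + X)
O = -145854
D(T) = 12*T
(O + y(394, 551)) + D(-192) = (-145854 + (-33 + 551)) + 12*(-192) = (-145854 + 518) - 2304 = -145336 - 2304 = -147640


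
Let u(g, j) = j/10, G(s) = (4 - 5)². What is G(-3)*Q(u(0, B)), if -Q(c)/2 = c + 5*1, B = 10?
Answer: -12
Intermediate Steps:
G(s) = 1 (G(s) = (-1)² = 1)
u(g, j) = j/10 (u(g, j) = j*(⅒) = j/10)
Q(c) = -10 - 2*c (Q(c) = -2*(c + 5*1) = -2*(c + 5) = -2*(5 + c) = -10 - 2*c)
G(-3)*Q(u(0, B)) = 1*(-10 - 10/5) = 1*(-10 - 2*1) = 1*(-10 - 2) = 1*(-12) = -12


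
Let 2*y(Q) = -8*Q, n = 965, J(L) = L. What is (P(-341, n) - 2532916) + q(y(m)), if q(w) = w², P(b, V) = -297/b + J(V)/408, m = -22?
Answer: -31938334525/12648 ≈ -2.5252e+6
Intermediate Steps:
P(b, V) = -297/b + V/408
y(Q) = -4*Q (y(Q) = (-8*Q)/2 = -4*Q)
(P(-341, n) - 2532916) + q(y(m)) = ((-297/(-341) + (1/408)*965) - 2532916) + (-4*(-22))² = ((-297*(-1/341) + 965/408) - 2532916) + 88² = ((27/31 + 965/408) - 2532916) + 7744 = (40931/12648 - 2532916) + 7744 = -32036280637/12648 + 7744 = -31938334525/12648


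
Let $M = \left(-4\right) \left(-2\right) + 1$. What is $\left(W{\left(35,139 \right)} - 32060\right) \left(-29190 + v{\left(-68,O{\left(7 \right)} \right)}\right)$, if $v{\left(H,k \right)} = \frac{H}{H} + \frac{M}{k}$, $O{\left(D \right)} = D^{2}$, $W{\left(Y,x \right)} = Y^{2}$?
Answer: $\frac{6300260060}{7} \approx 9.0004 \cdot 10^{8}$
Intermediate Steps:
$M = 9$ ($M = 8 + 1 = 9$)
$v{\left(H,k \right)} = 1 + \frac{9}{k}$ ($v{\left(H,k \right)} = \frac{H}{H} + \frac{9}{k} = 1 + \frac{9}{k}$)
$\left(W{\left(35,139 \right)} - 32060\right) \left(-29190 + v{\left(-68,O{\left(7 \right)} \right)}\right) = \left(35^{2} - 32060\right) \left(-29190 + \frac{9 + 7^{2}}{7^{2}}\right) = \left(1225 - 32060\right) \left(-29190 + \frac{9 + 49}{49}\right) = - 30835 \left(-29190 + \frac{1}{49} \cdot 58\right) = - 30835 \left(-29190 + \frac{58}{49}\right) = \left(-30835\right) \left(- \frac{1430252}{49}\right) = \frac{6300260060}{7}$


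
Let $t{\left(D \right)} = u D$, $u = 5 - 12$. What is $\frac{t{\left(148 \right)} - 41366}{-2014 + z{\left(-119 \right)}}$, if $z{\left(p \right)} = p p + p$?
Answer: $- \frac{21201}{6014} \approx -3.5253$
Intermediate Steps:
$u = -7$ ($u = 5 - 12 = -7$)
$t{\left(D \right)} = - 7 D$
$z{\left(p \right)} = p + p^{2}$ ($z{\left(p \right)} = p^{2} + p = p + p^{2}$)
$\frac{t{\left(148 \right)} - 41366}{-2014 + z{\left(-119 \right)}} = \frac{\left(-7\right) 148 - 41366}{-2014 - 119 \left(1 - 119\right)} = \frac{-1036 - 41366}{-2014 - -14042} = - \frac{42402}{-2014 + 14042} = - \frac{42402}{12028} = \left(-42402\right) \frac{1}{12028} = - \frac{21201}{6014}$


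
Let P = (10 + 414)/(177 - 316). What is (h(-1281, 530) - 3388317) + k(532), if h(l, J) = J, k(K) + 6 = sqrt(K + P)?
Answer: -3387793 + 2*sqrt(2554959)/139 ≈ -3.3878e+6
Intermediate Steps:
P = -424/139 (P = 424/(-139) = 424*(-1/139) = -424/139 ≈ -3.0504)
k(K) = -6 + sqrt(-424/139 + K) (k(K) = -6 + sqrt(K - 424/139) = -6 + sqrt(-424/139 + K))
(h(-1281, 530) - 3388317) + k(532) = (530 - 3388317) + (-6 + sqrt(-58936 + 19321*532)/139) = -3387787 + (-6 + sqrt(-58936 + 10278772)/139) = -3387787 + (-6 + sqrt(10219836)/139) = -3387787 + (-6 + (2*sqrt(2554959))/139) = -3387787 + (-6 + 2*sqrt(2554959)/139) = -3387793 + 2*sqrt(2554959)/139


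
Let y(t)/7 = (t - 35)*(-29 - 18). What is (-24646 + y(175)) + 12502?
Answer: -58204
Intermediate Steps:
y(t) = 11515 - 329*t (y(t) = 7*((t - 35)*(-29 - 18)) = 7*((-35 + t)*(-47)) = 7*(1645 - 47*t) = 11515 - 329*t)
(-24646 + y(175)) + 12502 = (-24646 + (11515 - 329*175)) + 12502 = (-24646 + (11515 - 57575)) + 12502 = (-24646 - 46060) + 12502 = -70706 + 12502 = -58204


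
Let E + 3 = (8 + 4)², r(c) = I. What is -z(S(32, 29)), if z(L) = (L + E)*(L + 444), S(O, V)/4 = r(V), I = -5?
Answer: -51304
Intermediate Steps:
r(c) = -5
S(O, V) = -20 (S(O, V) = 4*(-5) = -20)
E = 141 (E = -3 + (8 + 4)² = -3 + 12² = -3 + 144 = 141)
z(L) = (141 + L)*(444 + L) (z(L) = (L + 141)*(L + 444) = (141 + L)*(444 + L))
-z(S(32, 29)) = -(62604 + (-20)² + 585*(-20)) = -(62604 + 400 - 11700) = -1*51304 = -51304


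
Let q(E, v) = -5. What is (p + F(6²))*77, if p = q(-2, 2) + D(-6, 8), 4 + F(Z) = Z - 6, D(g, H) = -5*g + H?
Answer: 4543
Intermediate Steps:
D(g, H) = H - 5*g
F(Z) = -10 + Z (F(Z) = -4 + (Z - 6) = -4 + (-6 + Z) = -10 + Z)
p = 33 (p = -5 + (8 - 5*(-6)) = -5 + (8 + 30) = -5 + 38 = 33)
(p + F(6²))*77 = (33 + (-10 + 6²))*77 = (33 + (-10 + 36))*77 = (33 + 26)*77 = 59*77 = 4543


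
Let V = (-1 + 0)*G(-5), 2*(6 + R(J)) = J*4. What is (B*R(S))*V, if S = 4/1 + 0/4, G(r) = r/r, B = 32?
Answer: -64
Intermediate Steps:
G(r) = 1
S = 4 (S = 4*1 + 0*(¼) = 4 + 0 = 4)
R(J) = -6 + 2*J (R(J) = -6 + (J*4)/2 = -6 + (4*J)/2 = -6 + 2*J)
V = -1 (V = (-1 + 0)*1 = -1*1 = -1)
(B*R(S))*V = (32*(-6 + 2*4))*(-1) = (32*(-6 + 8))*(-1) = (32*2)*(-1) = 64*(-1) = -64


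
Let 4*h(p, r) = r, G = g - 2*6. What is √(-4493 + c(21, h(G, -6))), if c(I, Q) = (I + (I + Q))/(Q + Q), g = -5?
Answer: I*√18026/2 ≈ 67.13*I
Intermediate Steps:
G = -17 (G = -5 - 2*6 = -5 - 12 = -17)
h(p, r) = r/4
c(I, Q) = (Q + 2*I)/(2*Q) (c(I, Q) = (Q + 2*I)/((2*Q)) = (Q + 2*I)*(1/(2*Q)) = (Q + 2*I)/(2*Q))
√(-4493 + c(21, h(G, -6))) = √(-4493 + (21 + ((¼)*(-6))/2)/(((¼)*(-6)))) = √(-4493 + (21 + (½)*(-3/2))/(-3/2)) = √(-4493 - 2*(21 - ¾)/3) = √(-4493 - ⅔*81/4) = √(-4493 - 27/2) = √(-9013/2) = I*√18026/2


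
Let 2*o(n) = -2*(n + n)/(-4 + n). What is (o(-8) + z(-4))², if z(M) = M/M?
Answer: ⅑ ≈ 0.11111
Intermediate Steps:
o(n) = -2*n/(-4 + n) (o(n) = (-2*(n + n)/(-4 + n))/2 = (-2*2*n/(-4 + n))/2 = (-4*n/(-4 + n))/2 = -2*n/(-4 + n))
z(M) = 1
(o(-8) + z(-4))² = (-2*(-8)/(-4 - 8) + 1)² = (-2*(-8)/(-12) + 1)² = (-2*(-8)*(-1/12) + 1)² = (-4/3 + 1)² = (-⅓)² = ⅑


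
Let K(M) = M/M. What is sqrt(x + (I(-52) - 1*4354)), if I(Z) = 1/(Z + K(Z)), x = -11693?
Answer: 7*I*sqrt(851802)/51 ≈ 126.68*I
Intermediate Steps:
K(M) = 1
I(Z) = 1/(1 + Z) (I(Z) = 1/(Z + 1) = 1/(1 + Z))
sqrt(x + (I(-52) - 1*4354)) = sqrt(-11693 + (1/(1 - 52) - 1*4354)) = sqrt(-11693 + (1/(-51) - 4354)) = sqrt(-11693 + (-1/51 - 4354)) = sqrt(-11693 - 222055/51) = sqrt(-818398/51) = 7*I*sqrt(851802)/51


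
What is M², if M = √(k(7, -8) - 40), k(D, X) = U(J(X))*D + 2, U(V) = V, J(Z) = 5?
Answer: -3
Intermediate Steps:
k(D, X) = 2 + 5*D (k(D, X) = 5*D + 2 = 2 + 5*D)
M = I*√3 (M = √((2 + 5*7) - 40) = √((2 + 35) - 40) = √(37 - 40) = √(-3) = I*√3 ≈ 1.732*I)
M² = (I*√3)² = -3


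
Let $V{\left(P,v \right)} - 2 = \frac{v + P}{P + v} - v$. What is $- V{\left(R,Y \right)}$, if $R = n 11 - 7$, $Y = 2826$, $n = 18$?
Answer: $2823$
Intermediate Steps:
$R = 191$ ($R = 18 \cdot 11 - 7 = 198 - 7 = 191$)
$V{\left(P,v \right)} = 3 - v$ ($V{\left(P,v \right)} = 2 - \left(v - \frac{v + P}{P + v}\right) = 2 - \left(v - \frac{P + v}{P + v}\right) = 2 - \left(-1 + v\right) = 3 - v$)
$- V{\left(R,Y \right)} = - (3 - 2826) = \left(-1\right) \left(-2823\right) = 2823$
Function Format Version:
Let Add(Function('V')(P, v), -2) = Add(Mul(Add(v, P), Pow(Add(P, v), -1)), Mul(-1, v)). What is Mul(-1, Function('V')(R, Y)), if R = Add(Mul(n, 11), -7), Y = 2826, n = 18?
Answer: 2823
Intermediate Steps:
R = 191 (R = Add(Mul(18, 11), -7) = Add(198, -7) = 191)
Function('V')(P, v) = Add(3, Mul(-1, v)) (Function('V')(P, v) = Add(2, Add(Mul(Add(v, P), Pow(Add(P, v), -1)), Mul(-1, v))) = Add(2, Add(Mul(Add(P, v), Pow(Add(P, v), -1)), Mul(-1, v))) = Add(2, Add(1, Mul(-1, v))) = Add(3, Mul(-1, v)))
Mul(-1, Function('V')(R, Y)) = Mul(-1, Add(3, Mul(-1, 2826))) = Mul(-1, Add(3, -2826)) = Mul(-1, -2823) = 2823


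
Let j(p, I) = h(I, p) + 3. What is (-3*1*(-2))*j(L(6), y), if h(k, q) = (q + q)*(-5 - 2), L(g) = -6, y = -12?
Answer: 522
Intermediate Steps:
h(k, q) = -14*q (h(k, q) = (2*q)*(-7) = -14*q)
j(p, I) = 3 - 14*p (j(p, I) = -14*p + 3 = 3 - 14*p)
(-3*1*(-2))*j(L(6), y) = (-3*1*(-2))*(3 - 14*(-6)) = (-3*(-2))*(3 + 84) = 6*87 = 522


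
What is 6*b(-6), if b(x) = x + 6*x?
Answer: -252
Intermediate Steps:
b(x) = 7*x
6*b(-6) = 6*(7*(-6)) = 6*(-42) = -252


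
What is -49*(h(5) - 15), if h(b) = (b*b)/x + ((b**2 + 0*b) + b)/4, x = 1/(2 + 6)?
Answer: -18865/2 ≈ -9432.5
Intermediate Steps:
x = 1/8 ≈ 0.12500
h(b) = b/4 + 33*b**2/4 (h(b) = (b*b)/(1/8) + ((b**2 + 0*b) + b)/4 = b**2*8 + ((b**2 + 0) + b)*(1/4) = 8*b**2 + (b**2 + b)*(1/4) = 8*b**2 + (b + b**2)*(1/4) = 8*b**2 + (b/4 + b**2/4) = b/4 + 33*b**2/4)
-49*(h(5) - 15) = -49*((1/4)*5*(1 + 33*5) - 15) = -49*((1/4)*5*(1 + 165) - 15) = -49*((1/4)*5*166 - 15) = -49*(415/2 - 15) = -49*385/2 = -18865/2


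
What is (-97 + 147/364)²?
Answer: 25230529/2704 ≈ 9330.8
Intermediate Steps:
(-97 + 147/364)² = (-97 + 147*(1/364))² = (-97 + 21/52)² = (-5023/52)² = 25230529/2704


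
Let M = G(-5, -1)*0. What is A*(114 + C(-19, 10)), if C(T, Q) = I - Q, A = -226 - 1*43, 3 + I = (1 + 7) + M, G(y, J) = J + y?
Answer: -29321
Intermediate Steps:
M = 0 (M = (-1 - 5)*0 = -6*0 = 0)
I = 5 (I = -3 + ((1 + 7) + 0) = -3 + (8 + 0) = -3 + 8 = 5)
A = -269 (A = -226 - 43 = -269)
C(T, Q) = 5 - Q
A*(114 + C(-19, 10)) = -269*(114 + (5 - 1*10)) = -269*(114 + (5 - 10)) = -269*(114 - 5) = -269*109 = -29321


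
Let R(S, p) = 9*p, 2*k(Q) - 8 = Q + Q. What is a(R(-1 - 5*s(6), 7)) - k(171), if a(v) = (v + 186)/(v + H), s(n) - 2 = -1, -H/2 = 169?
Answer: -48374/275 ≈ -175.91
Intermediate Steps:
H = -338 (H = -2*169 = -338)
s(n) = 1 (s(n) = 2 - 1 = 1)
k(Q) = 4 + Q (k(Q) = 4 + (Q + Q)/2 = 4 + (2*Q)/2 = 4 + Q)
a(v) = (186 + v)/(-338 + v) (a(v) = (v + 186)/(v - 338) = (186 + v)/(-338 + v))
a(R(-1 - 5*s(6), 7)) - k(171) = (186 + 9*7)/(-338 + 9*7) - (4 + 171) = (186 + 63)/(-338 + 63) - 1*175 = 249/(-275) - 175 = -1/275*249 - 175 = -249/275 - 175 = -48374/275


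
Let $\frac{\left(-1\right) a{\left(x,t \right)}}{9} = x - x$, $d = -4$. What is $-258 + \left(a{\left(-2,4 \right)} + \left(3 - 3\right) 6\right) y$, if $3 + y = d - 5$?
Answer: $-258$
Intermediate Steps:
$a{\left(x,t \right)} = 0$ ($a{\left(x,t \right)} = - 9 \left(x - x\right) = \left(-9\right) 0 = 0$)
$y = -12$ ($y = -3 - 9 = -12$)
$-258 + \left(a{\left(-2,4 \right)} + \left(3 - 3\right) 6\right) y = -258 + \left(0 + \left(3 - 3\right) 6\right) \left(-12\right) = -258 + \left(0 + 0 \cdot 6\right) \left(-12\right) = -258 + \left(0 + 0\right) \left(-12\right) = -258 + 0 \left(-12\right) = -258 + 0 = -258$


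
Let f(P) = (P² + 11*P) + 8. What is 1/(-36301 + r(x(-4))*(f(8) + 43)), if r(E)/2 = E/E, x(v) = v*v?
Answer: -1/35895 ≈ -2.7859e-5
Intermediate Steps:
x(v) = v²
r(E) = 2 (r(E) = 2*(E/E) = 2*1 = 2)
f(P) = 8 + P² + 11*P
1/(-36301 + r(x(-4))*(f(8) + 43)) = 1/(-36301 + 2*((8 + 8² + 11*8) + 43)) = 1/(-36301 + 2*((8 + 64 + 88) + 43)) = 1/(-36301 + 2*(160 + 43)) = 1/(-36301 + 2*203) = 1/(-36301 + 406) = 1/(-35895) = -1/35895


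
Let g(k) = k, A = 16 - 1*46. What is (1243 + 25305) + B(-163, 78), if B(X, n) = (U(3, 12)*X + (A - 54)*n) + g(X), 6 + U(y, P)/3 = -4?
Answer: 24723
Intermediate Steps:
U(y, P) = -30 (U(y, P) = -18 + 3*(-4) = -18 - 12 = -30)
A = -30 (A = 16 - 46 = -30)
B(X, n) = -84*n - 29*X (B(X, n) = (-30*X + (-30 - 54)*n) + X = (-30*X - 84*n) + X = (-84*n - 30*X) + X = -84*n - 29*X)
(1243 + 25305) + B(-163, 78) = (1243 + 25305) + (-84*78 - 29*(-163)) = 26548 + (-6552 + 4727) = 26548 - 1825 = 24723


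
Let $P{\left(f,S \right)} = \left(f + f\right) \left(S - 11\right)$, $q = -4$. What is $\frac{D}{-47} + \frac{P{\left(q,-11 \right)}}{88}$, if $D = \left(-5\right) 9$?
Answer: $\frac{139}{47} \approx 2.9574$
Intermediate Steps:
$P{\left(f,S \right)} = 2 f \left(-11 + S\right)$
$D = -45$
$\frac{D}{-47} + \frac{P{\left(q,-11 \right)}}{88} = - \frac{45}{-47} + \frac{2 \left(-4\right) \left(-11 - 11\right)}{88} = \left(-45\right) \left(- \frac{1}{47}\right) + 2 \left(-4\right) \left(-22\right) \frac{1}{88} = \frac{45}{47} + 176 \cdot \frac{1}{88} = \frac{45}{47} + 2 = \frac{139}{47}$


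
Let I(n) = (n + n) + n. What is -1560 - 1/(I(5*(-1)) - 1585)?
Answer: -2495999/1600 ≈ -1560.0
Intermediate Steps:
I(n) = 3*n (I(n) = 2*n + n = 3*n)
-1560 - 1/(I(5*(-1)) - 1585) = -1560 - 1/(3*(5*(-1)) - 1585) = -1560 - 1/(3*(-5) - 1585) = -1560 - 1/(-15 - 1585) = -1560 - 1/(-1600) = -1560 - 1*(-1/1600) = -1560 + 1/1600 = -2495999/1600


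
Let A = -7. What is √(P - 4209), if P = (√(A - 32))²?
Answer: 6*I*√118 ≈ 65.177*I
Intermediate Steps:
P = -39 (P = (√(-7 - 32))² = (√(-39))² = (I*√39)² = -39)
√(P - 4209) = √(-39 - 4209) = √(-4248) = 6*I*√118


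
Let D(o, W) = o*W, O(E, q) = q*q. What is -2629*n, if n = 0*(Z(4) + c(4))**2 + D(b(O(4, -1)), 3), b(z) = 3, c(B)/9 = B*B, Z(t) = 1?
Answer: -23661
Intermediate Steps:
O(E, q) = q**2
c(B) = 9*B**2 (c(B) = 9*(B*B) = 9*B**2)
D(o, W) = W*o
n = 9 (n = 0*(1 + 9*4**2)**2 + 3*3 = 0*(1 + 9*16)**2 + 9 = 0*(1 + 144)**2 + 9 = 0*145**2 + 9 = 0*21025 + 9 = 0 + 9 = 9)
-2629*n = -2629*9 = -23661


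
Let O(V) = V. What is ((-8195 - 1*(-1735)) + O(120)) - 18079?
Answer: -24419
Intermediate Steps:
((-8195 - 1*(-1735)) + O(120)) - 18079 = ((-8195 - 1*(-1735)) + 120) - 18079 = ((-8195 + 1735) + 120) - 18079 = (-6460 + 120) - 18079 = -6340 - 18079 = -24419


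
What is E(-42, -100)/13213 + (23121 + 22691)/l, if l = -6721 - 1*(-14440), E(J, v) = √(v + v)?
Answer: 45812/7719 + 10*I*√2/13213 ≈ 5.935 + 0.0010703*I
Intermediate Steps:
E(J, v) = √2*√v (E(J, v) = √(2*v) = √2*√v)
l = 7719 (l = -6721 + 14440 = 7719)
E(-42, -100)/13213 + (23121 + 22691)/l = (√2*√(-100))/13213 + (23121 + 22691)/7719 = (√2*(10*I))*(1/13213) + 45812*(1/7719) = (10*I*√2)*(1/13213) + 45812/7719 = 10*I*√2/13213 + 45812/7719 = 45812/7719 + 10*I*√2/13213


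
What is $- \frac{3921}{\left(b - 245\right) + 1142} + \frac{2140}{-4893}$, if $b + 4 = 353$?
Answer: $- \frac{445957}{124422} \approx -3.5842$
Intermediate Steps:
$b = 349$ ($b = -4 + 353 = 349$)
$- \frac{3921}{\left(b - 245\right) + 1142} + \frac{2140}{-4893} = - \frac{3921}{\left(349 - 245\right) + 1142} + \frac{2140}{-4893} = - \frac{3921}{104 + 1142} + 2140 \left(- \frac{1}{4893}\right) = - \frac{3921}{1246} - \frac{2140}{4893} = - \frac{445957}{124422}$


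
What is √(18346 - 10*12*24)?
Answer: √15466 ≈ 124.36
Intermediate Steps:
√(18346 - 10*12*24) = √(18346 - 120*24) = √(18346 - 2880) = √15466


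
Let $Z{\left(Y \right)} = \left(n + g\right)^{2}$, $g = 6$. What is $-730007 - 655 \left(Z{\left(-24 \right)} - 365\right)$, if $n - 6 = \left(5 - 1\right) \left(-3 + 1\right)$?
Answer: $-501412$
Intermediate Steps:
$n = -2$ ($n = 6 + \left(5 - 1\right) \left(-3 + 1\right) = 6 + 4 \left(-2\right) = 6 - 8 = -2$)
$Z{\left(Y \right)} = 16$ ($Z{\left(Y \right)} = \left(-2 + 6\right)^{2} = 4^{2} = 16$)
$-730007 - 655 \left(Z{\left(-24 \right)} - 365\right) = -730007 - 655 \left(16 - 365\right) = -730007 - 655 \left(-349\right) = -730007 - -228595 = -730007 + 228595 = -501412$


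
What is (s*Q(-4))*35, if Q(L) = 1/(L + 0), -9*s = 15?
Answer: 175/12 ≈ 14.583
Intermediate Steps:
s = -5/3 (s = -⅑*15 = -5/3 ≈ -1.6667)
Q(L) = 1/L
(s*Q(-4))*35 = -5/3/(-4)*35 = -5/3*(-¼)*35 = (5/12)*35 = 175/12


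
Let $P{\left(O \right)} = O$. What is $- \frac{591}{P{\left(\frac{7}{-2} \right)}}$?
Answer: $\frac{1182}{7} \approx 168.86$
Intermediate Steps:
$- \frac{591}{P{\left(\frac{7}{-2} \right)}} = - \frac{591}{7 \frac{1}{-2}} = - \frac{591}{7 \left(- \frac{1}{2}\right)} = - \frac{591}{- \frac{7}{2}} = \left(-591\right) \left(- \frac{2}{7}\right) = \frac{1182}{7}$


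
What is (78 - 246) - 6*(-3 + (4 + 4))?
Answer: -198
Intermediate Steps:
(78 - 246) - 6*(-3 + (4 + 4)) = -168 - 6*(-3 + 8) = -168 - 6*5 = -168 - 30 = -198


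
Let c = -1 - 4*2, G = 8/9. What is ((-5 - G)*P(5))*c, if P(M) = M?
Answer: 265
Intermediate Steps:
G = 8/9 (G = 8*(⅑) = 8/9 ≈ 0.88889)
c = -9 (c = -1 - 8 = -9)
((-5 - G)*P(5))*c = ((-5 - 1*8/9)*5)*(-9) = ((-5 - 8/9)*5)*(-9) = -53/9*5*(-9) = -265/9*(-9) = 265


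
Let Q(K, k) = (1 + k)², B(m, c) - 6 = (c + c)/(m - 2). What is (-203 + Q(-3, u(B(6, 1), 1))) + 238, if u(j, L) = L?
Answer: 39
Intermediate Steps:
B(m, c) = 6 + 2*c/(-2 + m) (B(m, c) = 6 + (c + c)/(m - 2) = 6 + (2*c)/(-2 + m) = 6 + 2*c/(-2 + m))
(-203 + Q(-3, u(B(6, 1), 1))) + 238 = (-203 + (1 + 1)²) + 238 = (-203 + 2²) + 238 = (-203 + 4) + 238 = -199 + 238 = 39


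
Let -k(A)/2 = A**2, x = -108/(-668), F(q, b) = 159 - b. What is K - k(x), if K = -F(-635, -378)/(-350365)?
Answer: 525808563/9771329485 ≈ 0.053811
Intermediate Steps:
x = 27/167 (x = -108*(-1/668) = 27/167 ≈ 0.16168)
k(A) = -2*A**2
K = 537/350365 (K = -(159 - 1*(-378))/(-350365) = -(159 + 378)*(-1/350365) = -1*537*(-1/350365) = -537*(-1/350365) = 537/350365 ≈ 0.0015327)
K - k(x) = 537/350365 - (-2)*(27/167)**2 = 537/350365 - (-2)*729/27889 = 537/350365 - 1*(-1458/27889) = 537/350365 + 1458/27889 = 525808563/9771329485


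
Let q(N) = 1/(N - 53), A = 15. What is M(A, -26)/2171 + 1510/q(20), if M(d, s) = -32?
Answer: -108180962/2171 ≈ -49830.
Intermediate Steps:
q(N) = 1/(-53 + N)
M(A, -26)/2171 + 1510/q(20) = -32/2171 + 1510/(1/(-53 + 20)) = -32*1/2171 + 1510/(1/(-33)) = -32/2171 + 1510/(-1/33) = -32/2171 + 1510*(-33) = -32/2171 - 49830 = -108180962/2171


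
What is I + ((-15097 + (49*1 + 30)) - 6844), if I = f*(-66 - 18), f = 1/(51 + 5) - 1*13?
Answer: -41543/2 ≈ -20772.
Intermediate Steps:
f = -727/56 (f = 1/56 - 13 = -727/56 ≈ -12.982)
I = 2181/2 (I = -727*(-66 - 18)/56 = -727/56*(-84) = 2181/2 ≈ 1090.5)
I + ((-15097 + (49*1 + 30)) - 6844) = 2181/2 + ((-15097 + (49*1 + 30)) - 6844) = 2181/2 + ((-15097 + (49 + 30)) - 6844) = 2181/2 + ((-15097 + 79) - 6844) = 2181/2 + (-15018 - 6844) = 2181/2 - 21862 = -41543/2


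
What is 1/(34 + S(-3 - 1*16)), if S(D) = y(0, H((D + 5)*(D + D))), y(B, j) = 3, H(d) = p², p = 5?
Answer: 1/37 ≈ 0.027027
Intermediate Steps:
H(d) = 25 (H(d) = 5² = 25)
S(D) = 3
1/(34 + S(-3 - 1*16)) = 1/(34 + 3) = 1/37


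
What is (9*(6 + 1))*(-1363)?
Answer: -85869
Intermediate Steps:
(9*(6 + 1))*(-1363) = (9*7)*(-1363) = 63*(-1363) = -85869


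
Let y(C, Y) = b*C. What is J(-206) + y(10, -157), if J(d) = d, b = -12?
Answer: -326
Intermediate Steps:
y(C, Y) = -12*C
J(-206) + y(10, -157) = -206 - 12*10 = -206 - 120 = -326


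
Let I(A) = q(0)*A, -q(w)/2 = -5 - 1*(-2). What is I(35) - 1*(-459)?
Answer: 669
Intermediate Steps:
q(w) = 6 (q(w) = -2*(-5 - 1*(-2)) = -2*(-5 + 2) = -2*(-3) = 6)
I(A) = 6*A
I(35) - 1*(-459) = 6*35 - 1*(-459) = 210 + 459 = 669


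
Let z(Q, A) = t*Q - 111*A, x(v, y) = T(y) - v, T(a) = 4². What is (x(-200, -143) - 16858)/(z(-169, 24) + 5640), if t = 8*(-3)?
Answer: -8321/3516 ≈ -2.3666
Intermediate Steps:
T(a) = 16
t = -24
x(v, y) = 16 - v
z(Q, A) = -111*A - 24*Q (z(Q, A) = -24*Q - 111*A = -111*A - 24*Q)
(x(-200, -143) - 16858)/(z(-169, 24) + 5640) = ((16 - 1*(-200)) - 16858)/((-111*24 - 24*(-169)) + 5640) = ((16 + 200) - 16858)/((-2664 + 4056) + 5640) = (216 - 16858)/(1392 + 5640) = -16642/7032 = -16642*1/7032 = -8321/3516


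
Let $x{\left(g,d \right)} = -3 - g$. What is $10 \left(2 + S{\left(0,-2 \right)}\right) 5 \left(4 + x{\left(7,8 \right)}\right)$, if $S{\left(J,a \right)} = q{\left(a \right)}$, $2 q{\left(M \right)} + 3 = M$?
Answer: $150$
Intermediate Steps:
$q{\left(M \right)} = - \frac{3}{2} + \frac{M}{2}$
$S{\left(J,a \right)} = - \frac{3}{2} + \frac{a}{2}$
$10 \left(2 + S{\left(0,-2 \right)}\right) 5 \left(4 + x{\left(7,8 \right)}\right) = 10 \left(2 + \left(- \frac{3}{2} + \frac{1}{2} \left(-2\right)\right)\right) 5 \left(4 - 10\right) = 10 \left(2 - \frac{5}{2}\right) 5 \left(4 - 10\right) = 10 \left(\left(- \frac{1}{2}\right) 5\right) \left(-6\right) = 10 \left(- \frac{5}{2}\right) \left(-6\right) = \left(-25\right) \left(-6\right) = 150$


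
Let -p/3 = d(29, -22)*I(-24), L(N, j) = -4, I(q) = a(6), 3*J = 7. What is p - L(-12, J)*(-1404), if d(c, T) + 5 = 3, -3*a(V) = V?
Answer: -5628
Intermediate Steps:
a(V) = -V/3
J = 7/3 (J = (⅓)*7 = 7/3 ≈ 2.3333)
I(q) = -2 (I(q) = -⅓*6 = -2)
d(c, T) = -2 (d(c, T) = -5 + 3 = -2)
p = -12 (p = -(-6)*(-2) = -3*4 = -12)
p - L(-12, J)*(-1404) = -12 - (-4)*(-1404) = -12 - 1*5616 = -12 - 5616 = -5628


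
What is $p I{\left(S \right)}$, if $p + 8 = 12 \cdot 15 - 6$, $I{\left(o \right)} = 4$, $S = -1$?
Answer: $664$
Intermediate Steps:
$p = 166$ ($p = -8 + \left(12 \cdot 15 - 6\right) = -8 + \left(180 - 6\right) = -8 + 174 = 166$)
$p I{\left(S \right)} = 166 \cdot 4 = 664$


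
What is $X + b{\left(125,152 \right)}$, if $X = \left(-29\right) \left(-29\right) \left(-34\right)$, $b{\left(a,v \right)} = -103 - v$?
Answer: $-28849$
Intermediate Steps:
$X = -28594$ ($X = 841 \left(-34\right) = -28594$)
$X + b{\left(125,152 \right)} = -28594 - 255 = -28849$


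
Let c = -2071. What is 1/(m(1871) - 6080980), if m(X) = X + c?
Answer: -1/6081180 ≈ -1.6444e-7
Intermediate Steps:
m(X) = -2071 + X (m(X) = X - 2071 = -2071 + X)
1/(m(1871) - 6080980) = 1/((-2071 + 1871) - 6080980) = 1/(-200 - 6080980) = 1/(-6081180) = -1/6081180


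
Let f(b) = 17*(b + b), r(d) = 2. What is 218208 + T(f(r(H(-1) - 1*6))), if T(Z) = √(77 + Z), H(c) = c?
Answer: 218208 + √145 ≈ 2.1822e+5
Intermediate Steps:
f(b) = 34*b (f(b) = 17*(2*b) = 34*b)
218208 + T(f(r(H(-1) - 1*6))) = 218208 + √(77 + 34*2) = 218208 + √(77 + 68) = 218208 + √145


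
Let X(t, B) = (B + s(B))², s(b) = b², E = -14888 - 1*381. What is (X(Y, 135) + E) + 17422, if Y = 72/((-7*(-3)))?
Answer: 337091753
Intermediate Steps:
E = -15269 (E = -14888 - 381 = -15269)
Y = 24/7 (Y = 72/21 = 72*(1/21) = 24/7 ≈ 3.4286)
X(t, B) = (B + B²)²
(X(Y, 135) + E) + 17422 = (135²*(1 + 135)² - 15269) + 17422 = (18225*136² - 15269) + 17422 = (18225*18496 - 15269) + 17422 = (337089600 - 15269) + 17422 = 337074331 + 17422 = 337091753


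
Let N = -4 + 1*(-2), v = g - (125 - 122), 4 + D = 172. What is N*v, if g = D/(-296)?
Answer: 792/37 ≈ 21.405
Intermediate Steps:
D = 168 (D = -4 + 172 = 168)
g = -21/37 (g = 168/(-296) = 168*(-1/296) = -21/37 ≈ -0.56757)
v = -132/37 (v = -21/37 - (125 - 122) = -21/37 - 1*3 = -21/37 - 3 = -132/37 ≈ -3.5676)
N = -6 (N = -4 - 2 = -6)
N*v = -6*(-132/37) = 792/37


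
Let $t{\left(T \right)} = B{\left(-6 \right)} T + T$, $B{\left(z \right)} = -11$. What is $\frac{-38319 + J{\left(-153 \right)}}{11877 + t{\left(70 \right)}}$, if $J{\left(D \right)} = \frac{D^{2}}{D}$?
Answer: $- \frac{38472}{11177} \approx -3.4421$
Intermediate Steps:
$J{\left(D \right)} = D$
$t{\left(T \right)} = - 10 T$ ($t{\left(T \right)} = - 11 T + T = - 10 T$)
$\frac{-38319 + J{\left(-153 \right)}}{11877 + t{\left(70 \right)}} = \frac{-38319 - 153}{11877 - 700} = - \frac{38472}{11877 - 700} = - \frac{38472}{11177}$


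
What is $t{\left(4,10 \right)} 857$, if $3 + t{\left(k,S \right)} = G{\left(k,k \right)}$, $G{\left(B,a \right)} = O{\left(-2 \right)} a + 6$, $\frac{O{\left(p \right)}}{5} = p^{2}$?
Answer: $71131$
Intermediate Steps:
$O{\left(p \right)} = 5 p^{2}$
$G{\left(B,a \right)} = 6 + 20 a$ ($G{\left(B,a \right)} = 5 \left(-2\right)^{2} a + 6 = 5 \cdot 4 a + 6 = 20 a + 6 = 6 + 20 a$)
$t{\left(k,S \right)} = 3 + 20 k$ ($t{\left(k,S \right)} = -3 + \left(6 + 20 k\right) = 3 + 20 k$)
$t{\left(4,10 \right)} 857 = \left(3 + 20 \cdot 4\right) 857 = \left(3 + 80\right) 857 = 83 \cdot 857 = 71131$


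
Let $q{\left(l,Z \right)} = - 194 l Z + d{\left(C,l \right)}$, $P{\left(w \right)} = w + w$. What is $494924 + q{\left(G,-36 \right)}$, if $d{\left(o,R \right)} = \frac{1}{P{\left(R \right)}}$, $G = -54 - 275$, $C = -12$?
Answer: $- \frac{1186250297}{658} \approx -1.8028 \cdot 10^{6}$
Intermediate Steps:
$G = -329$ ($G = -54 - 275 = -329$)
$P{\left(w \right)} = 2 w$
$d{\left(o,R \right)} = \frac{1}{2 R}$
$q{\left(l,Z \right)} = \frac{1}{2 l} - 194 Z l$ ($q{\left(l,Z \right)} = - 194 l Z + \frac{1}{2 l} = - 194 Z l + \frac{1}{2 l} = \frac{1}{2 l} - 194 Z l$)
$494924 + q{\left(G,-36 \right)} = 494924 + \left(\frac{1}{2 \left(-329\right)} - \left(-6984\right) \left(-329\right)\right) = 494924 + \left(\frac{1}{2} \left(- \frac{1}{329}\right) - 2297736\right) = 494924 - \frac{1511910289}{658} = - \frac{1186250297}{658}$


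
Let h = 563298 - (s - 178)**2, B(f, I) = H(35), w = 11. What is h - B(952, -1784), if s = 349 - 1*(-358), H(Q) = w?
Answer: 283446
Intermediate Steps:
H(Q) = 11
B(f, I) = 11
s = 707 (s = 349 + 358 = 707)
h = 283457 (h = 563298 - (707 - 178)**2 = 563298 - 1*529**2 = 563298 - 1*279841 = 563298 - 279841 = 283457)
h - B(952, -1784) = 283457 - 1*11 = 283457 - 11 = 283446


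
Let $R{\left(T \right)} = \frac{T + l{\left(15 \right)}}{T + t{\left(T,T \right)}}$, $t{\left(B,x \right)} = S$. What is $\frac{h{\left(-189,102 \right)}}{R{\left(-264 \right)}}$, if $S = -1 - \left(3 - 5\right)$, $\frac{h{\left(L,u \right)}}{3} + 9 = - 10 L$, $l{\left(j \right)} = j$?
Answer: $\frac{494703}{83} \approx 5960.3$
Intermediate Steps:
$h{\left(L,u \right)} = -27 - 30 L$ ($h{\left(L,u \right)} = -27 + 3 \left(- 10 L\right) = -27 - 30 L$)
$S = 1$ ($S = -1 - -2 = -1 + 2 = 1$)
$t{\left(B,x \right)} = 1$
$R{\left(T \right)} = \frac{15 + T}{1 + T}$ ($R{\left(T \right)} = \frac{T + 15}{T + 1} = \frac{15 + T}{1 + T}$)
$\frac{h{\left(-189,102 \right)}}{R{\left(-264 \right)}} = \frac{-27 - -5670}{\frac{1}{1 - 264} \left(15 - 264\right)} = \frac{-27 + 5670}{\frac{1}{-263} \left(-249\right)} = \frac{5643}{\left(- \frac{1}{263}\right) \left(-249\right)} = \frac{5643}{\frac{249}{263}} = 5643 \cdot \frac{263}{249} = \frac{494703}{83}$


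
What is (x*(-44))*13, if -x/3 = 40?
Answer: 68640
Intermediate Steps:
x = -120 (x = -3*40 = -120)
(x*(-44))*13 = -120*(-44)*13 = 5280*13 = 68640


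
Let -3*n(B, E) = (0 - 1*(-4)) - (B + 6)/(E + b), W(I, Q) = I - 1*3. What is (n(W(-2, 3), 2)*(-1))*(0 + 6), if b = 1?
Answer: 22/3 ≈ 7.3333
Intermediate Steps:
W(I, Q) = -3 + I (W(I, Q) = I - 3 = -3 + I)
n(B, E) = -4/3 + (6 + B)/(3*(1 + E)) (n(B, E) = -((0 - 1*(-4)) - (B + 6)/(E + 1))/3 = -((0 + 4) - (6 + B)/(1 + E))/3 = -(4 - (6 + B)/(1 + E))/3 = -4/3 + (6 + B)/(3*(1 + E)))
(n(W(-2, 3), 2)*(-1))*(0 + 6) = (((2 + (-3 - 2) - 4*2)/(3*(1 + 2)))*(-1))*(0 + 6) = (((⅓)*(2 - 5 - 8)/3)*(-1))*6 = (((⅓)*(⅓)*(-11))*(-1))*6 = -11/9*(-1)*6 = (11/9)*6 = 22/3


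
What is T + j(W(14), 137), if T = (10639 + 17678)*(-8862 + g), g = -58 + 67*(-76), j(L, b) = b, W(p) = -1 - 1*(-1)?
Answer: -396777667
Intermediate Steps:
W(p) = 0 (W(p) = -1 + 1 = 0)
g = -5150 (g = -58 - 5092 = -5150)
T = -396777804 (T = (10639 + 17678)*(-8862 - 5150) = 28317*(-14012) = -396777804)
T + j(W(14), 137) = -396777804 + 137 = -396777667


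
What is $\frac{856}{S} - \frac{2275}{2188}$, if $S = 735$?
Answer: $\frac{200803}{1608180} \approx 0.12486$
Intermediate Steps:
$\frac{856}{S} - \frac{2275}{2188} = \frac{856}{735} - \frac{2275}{2188} = \frac{200803}{1608180}$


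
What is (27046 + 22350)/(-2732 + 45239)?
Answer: 49396/42507 ≈ 1.1621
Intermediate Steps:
(27046 + 22350)/(-2732 + 45239) = 49396/42507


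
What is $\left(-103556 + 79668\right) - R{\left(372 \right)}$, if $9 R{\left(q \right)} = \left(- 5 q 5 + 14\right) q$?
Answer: $\frac{1079800}{3} \approx 3.5993 \cdot 10^{5}$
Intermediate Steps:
$R{\left(q \right)} = \frac{q \left(14 - 25 q\right)}{9}$ ($R{\left(q \right)} = \frac{\left(- 5 q 5 + 14\right) q}{9} = \frac{\left(- 25 q + 14\right) q}{9} = \frac{\left(14 - 25 q\right) q}{9} = \frac{q \left(14 - 25 q\right)}{9}$)
$\left(-103556 + 79668\right) - R{\left(372 \right)} = \left(-103556 + 79668\right) - \frac{1}{9} \cdot 372 \left(14 - 9300\right) = -23888 - \frac{1}{9} \cdot 372 \left(14 - 9300\right) = -23888 - \frac{1}{9} \cdot 372 \left(-9286\right) = -23888 - - \frac{1151464}{3} = -23888 + \frac{1151464}{3} = \frac{1079800}{3}$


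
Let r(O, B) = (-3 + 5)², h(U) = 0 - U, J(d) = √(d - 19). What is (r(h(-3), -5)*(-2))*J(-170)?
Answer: -24*I*√21 ≈ -109.98*I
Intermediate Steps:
J(d) = √(-19 + d)
h(U) = -U
r(O, B) = 4 (r(O, B) = 2² = 4)
(r(h(-3), -5)*(-2))*J(-170) = (4*(-2))*√(-19 - 170) = -24*I*√21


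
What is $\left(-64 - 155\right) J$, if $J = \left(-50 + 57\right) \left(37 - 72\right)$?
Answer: $53655$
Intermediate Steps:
$J = -245$ ($J = 7 \left(-35\right) = -245$)
$\left(-64 - 155\right) J = \left(-64 - 155\right) \left(-245\right) = \left(-219\right) \left(-245\right) = 53655$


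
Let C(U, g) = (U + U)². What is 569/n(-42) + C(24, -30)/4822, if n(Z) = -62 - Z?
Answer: -1348819/48220 ≈ -27.972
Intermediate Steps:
C(U, g) = 4*U² (C(U, g) = (2*U)² = 4*U²)
569/n(-42) + C(24, -30)/4822 = 569/(-62 - 1*(-42)) + (4*24²)/4822 = 569/(-62 + 42) + (4*576)*(1/4822) = 569/(-20) + 2304*(1/4822) = 569*(-1/20) + 1152/2411 = -569/20 + 1152/2411 = -1348819/48220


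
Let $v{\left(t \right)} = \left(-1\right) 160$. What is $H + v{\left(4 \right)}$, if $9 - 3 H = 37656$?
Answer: $-12709$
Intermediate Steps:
$v{\left(t \right)} = -160$
$H = -12549$ ($H = 3 - 12552 = -12549$)
$H + v{\left(4 \right)} = -12549 - 160 = -12709$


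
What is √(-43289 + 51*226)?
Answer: I*√31763 ≈ 178.22*I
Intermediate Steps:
√(-43289 + 51*226) = √(-43289 + 11526) = √(-31763) = I*√31763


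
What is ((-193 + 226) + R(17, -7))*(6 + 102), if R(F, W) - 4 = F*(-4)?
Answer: -3348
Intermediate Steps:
R(F, W) = 4 - 4*F (R(F, W) = 4 + F*(-4) = 4 - 4*F)
((-193 + 226) + R(17, -7))*(6 + 102) = ((-193 + 226) + (4 - 4*17))*(6 + 102) = (33 + (4 - 68))*108 = (33 - 64)*108 = -31*108 = -3348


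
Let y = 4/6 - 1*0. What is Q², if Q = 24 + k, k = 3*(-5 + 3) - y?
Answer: 2704/9 ≈ 300.44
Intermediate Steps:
y = ⅔ (y = 4*(⅙) + 0 = ⅔ + 0 = ⅔ ≈ 0.66667)
k = -20/3 (k = 3*(-5 + 3) - 1*⅔ = 3*(-2) - ⅔ = -6 - ⅔ = -20/3 ≈ -6.6667)
Q = 52/3 (Q = 24 - 20/3 = 52/3 ≈ 17.333)
Q² = (52/3)² = 2704/9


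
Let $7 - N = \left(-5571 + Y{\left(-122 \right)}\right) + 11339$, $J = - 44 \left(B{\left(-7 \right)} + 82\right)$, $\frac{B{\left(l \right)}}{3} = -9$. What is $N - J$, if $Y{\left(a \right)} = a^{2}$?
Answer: $-18225$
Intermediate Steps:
$B{\left(l \right)} = -27$ ($B{\left(l \right)} = 3 \left(-9\right) = -27$)
$J = -2420$ ($J = - 44 \left(-27 + 82\right) = \left(-44\right) 55 = -2420$)
$N = -20645$ ($N = 7 - \left(\left(-5571 + \left(-122\right)^{2}\right) + 11339\right) = 7 - \left(\left(-5571 + 14884\right) + 11339\right) = 7 - \left(9313 + 11339\right) = 7 - 20652 = -20645$)
$N - J = -20645 - -2420 = -20645 + 2420 = -18225$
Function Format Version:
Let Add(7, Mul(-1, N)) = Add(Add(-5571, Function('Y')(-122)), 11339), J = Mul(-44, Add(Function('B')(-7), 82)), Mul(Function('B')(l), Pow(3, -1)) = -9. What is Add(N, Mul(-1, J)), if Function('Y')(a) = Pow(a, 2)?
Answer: -18225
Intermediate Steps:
Function('B')(l) = -27 (Function('B')(l) = Mul(3, -9) = -27)
J = -2420 (J = Mul(-44, Add(-27, 82)) = Mul(-44, 55) = -2420)
N = -20645 (N = Add(7, Mul(-1, Add(Add(-5571, Pow(-122, 2)), 11339))) = Add(7, Mul(-1, Add(Add(-5571, 14884), 11339))) = Add(7, Mul(-1, Add(9313, 11339))) = Add(7, Mul(-1, 20652)) = Add(7, -20652) = -20645)
Add(N, Mul(-1, J)) = Add(-20645, Mul(-1, -2420)) = Add(-20645, 2420) = -18225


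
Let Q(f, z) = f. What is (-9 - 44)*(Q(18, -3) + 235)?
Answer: -13409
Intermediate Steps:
(-9 - 44)*(Q(18, -3) + 235) = (-9 - 44)*(18 + 235) = -53*253 = -13409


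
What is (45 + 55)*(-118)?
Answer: -11800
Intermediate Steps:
(45 + 55)*(-118) = 100*(-118) = -11800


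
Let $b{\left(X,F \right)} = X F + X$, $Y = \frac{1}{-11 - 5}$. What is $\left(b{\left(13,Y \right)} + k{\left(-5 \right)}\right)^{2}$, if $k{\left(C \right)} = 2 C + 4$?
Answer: $\frac{9801}{256} \approx 38.285$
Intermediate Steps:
$k{\left(C \right)} = 4 + 2 C$
$Y = - \frac{1}{16}$ ($Y = \frac{1}{-11 - 5} = \frac{1}{-16} = - \frac{1}{16} \approx -0.0625$)
$b{\left(X,F \right)} = X + F X$ ($b{\left(X,F \right)} = F X + X = X + F X$)
$\left(b{\left(13,Y \right)} + k{\left(-5 \right)}\right)^{2} = \left(13 \left(1 - \frac{1}{16}\right) + \left(4 + 2 \left(-5\right)\right)\right)^{2} = \left(13 \cdot \frac{15}{16} + \left(4 - 10\right)\right)^{2} = \left(\frac{195}{16} - 6\right)^{2} = \left(\frac{99}{16}\right)^{2} = \frac{9801}{256}$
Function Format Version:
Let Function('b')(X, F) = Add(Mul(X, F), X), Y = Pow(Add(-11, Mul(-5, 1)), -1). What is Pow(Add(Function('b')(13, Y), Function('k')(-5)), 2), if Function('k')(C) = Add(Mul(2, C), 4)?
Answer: Rational(9801, 256) ≈ 38.285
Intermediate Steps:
Function('k')(C) = Add(4, Mul(2, C))
Y = Rational(-1, 16) (Y = Pow(Add(-11, -5), -1) = Pow(-16, -1) = Rational(-1, 16) ≈ -0.062500)
Function('b')(X, F) = Add(X, Mul(F, X)) (Function('b')(X, F) = Add(Mul(F, X), X) = Add(X, Mul(F, X)))
Pow(Add(Function('b')(13, Y), Function('k')(-5)), 2) = Pow(Add(Mul(13, Add(1, Rational(-1, 16))), Add(4, Mul(2, -5))), 2) = Pow(Add(Mul(13, Rational(15, 16)), Add(4, -10)), 2) = Pow(Add(Rational(195, 16), -6), 2) = Pow(Rational(99, 16), 2) = Rational(9801, 256)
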